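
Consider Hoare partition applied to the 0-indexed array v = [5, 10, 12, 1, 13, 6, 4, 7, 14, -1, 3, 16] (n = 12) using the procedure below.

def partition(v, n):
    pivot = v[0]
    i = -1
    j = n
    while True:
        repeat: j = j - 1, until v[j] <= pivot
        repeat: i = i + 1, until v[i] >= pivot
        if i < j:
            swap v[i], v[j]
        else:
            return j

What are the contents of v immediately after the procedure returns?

pivot = v[0] = 5; i = -1, j = 12
j→10 (v[10]=3≤5), i→0 (v[0]=5≥5); i<j, swap → [3, 10, 12, 1, 13, 6, 4, 7, 14, -1, 5, 16]
j→9 (v[9]=-1≤5), i→1 (v[1]=10≥5); i<j, swap → [3, -1, 12, 1, 13, 6, 4, 7, 14, 10, 5, 16]
j→6 (v[6]=4≤5), i→2 (v[2]=12≥5); i<j, swap → [3, -1, 4, 1, 13, 6, 12, 7, 14, 10, 5, 16]
j→3, i→4; i≥j, return j=3. v = [3, -1, 4, 1, 13, 6, 12, 7, 14, 10, 5, 16]

[3, -1, 4, 1, 13, 6, 12, 7, 14, 10, 5, 16]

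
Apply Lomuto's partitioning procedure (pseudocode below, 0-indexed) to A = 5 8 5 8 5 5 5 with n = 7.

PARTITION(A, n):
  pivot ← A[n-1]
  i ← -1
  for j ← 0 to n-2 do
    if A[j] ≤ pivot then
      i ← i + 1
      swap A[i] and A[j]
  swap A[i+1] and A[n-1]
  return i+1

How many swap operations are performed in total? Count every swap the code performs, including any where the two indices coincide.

pivot = A[6] = 5; i = -1
j=0: A[0]=5 ≤ 5 → i=0, swap A[0],A[0] (no change) → 5 8 5 8 5 5 5
j=1: A[1]=8 > 5 → no swap
j=2: A[2]=5 ≤ 5 → i=1, swap A[1],A[2] → 5 5 8 8 5 5 5
j=3: A[3]=8 > 5 → no swap
j=4: A[4]=5 ≤ 5 → i=2, swap A[2],A[4] → 5 5 5 8 8 5 5
j=5: A[5]=5 ≤ 5 → i=3, swap A[3],A[5] → 5 5 5 5 8 8 5
final swap A[4],A[6] → 5 5 5 5 5 8 8; return 4

5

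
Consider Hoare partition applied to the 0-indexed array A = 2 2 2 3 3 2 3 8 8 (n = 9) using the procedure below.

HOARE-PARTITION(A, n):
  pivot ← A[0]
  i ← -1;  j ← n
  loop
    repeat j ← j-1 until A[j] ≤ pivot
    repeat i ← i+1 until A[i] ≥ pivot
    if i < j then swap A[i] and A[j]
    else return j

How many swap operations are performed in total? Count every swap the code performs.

2

pivot = A[0] = 2; i = -1, j = 9
j→5 (A[5]=2≤2), i→0 (A[0]=2≥2); i<j, swap → 2 2 2 3 3 2 3 8 8
j→2 (A[2]=2≤2), i→1 (A[1]=2≥2); i<j, swap → 2 2 2 3 3 2 3 8 8
j→1, i→2; i≥j, return j=1. A = 2 2 2 3 3 2 3 8 8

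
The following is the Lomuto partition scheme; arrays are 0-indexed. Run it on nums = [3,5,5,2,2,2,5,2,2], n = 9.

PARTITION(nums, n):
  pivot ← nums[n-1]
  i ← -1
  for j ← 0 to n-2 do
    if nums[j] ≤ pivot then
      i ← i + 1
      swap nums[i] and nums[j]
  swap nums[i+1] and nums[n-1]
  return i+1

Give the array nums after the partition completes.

pivot=2, i=-1
j=0: 3>2, skip
j=1: 5>2, skip
j=2: 5>2, skip
j=3: 2≤2, i=0, swap(0,3) ⇒ [2,5,5,3,2,2,5,2,2]
j=4: 2≤2, i=1, swap(1,4) ⇒ [2,2,5,3,5,2,5,2,2]
j=5: 2≤2, i=2, swap(2,5) ⇒ [2,2,2,3,5,5,5,2,2]
j=6: 5>2, skip
j=7: 2≤2, i=3, swap(3,7) ⇒ [2,2,2,2,5,5,5,3,2]
swap(4,8) ⇒ [2,2,2,2,2,5,5,3,5]; return 4

[2,2,2,2,2,5,5,3,5]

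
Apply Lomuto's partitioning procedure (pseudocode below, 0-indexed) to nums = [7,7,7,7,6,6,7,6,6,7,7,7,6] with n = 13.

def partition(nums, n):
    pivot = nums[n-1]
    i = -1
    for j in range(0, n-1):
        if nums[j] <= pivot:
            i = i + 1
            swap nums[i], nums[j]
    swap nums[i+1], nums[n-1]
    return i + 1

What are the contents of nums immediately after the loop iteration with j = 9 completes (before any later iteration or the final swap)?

[6,6,6,6,7,7,7,7,7,7,7,7,6]

pivot = nums[12] = 6; i = -1
j=0: nums[0]=7 > 6 → no swap
j=1: nums[1]=7 > 6 → no swap
j=2: nums[2]=7 > 6 → no swap
j=3: nums[3]=7 > 6 → no swap
j=4: nums[4]=6 ≤ 6 → i=0, swap nums[0],nums[4] → [6,7,7,7,7,6,7,6,6,7,7,7,6]
j=5: nums[5]=6 ≤ 6 → i=1, swap nums[1],nums[5] → [6,6,7,7,7,7,7,6,6,7,7,7,6]
j=6: nums[6]=7 > 6 → no swap
j=7: nums[7]=6 ≤ 6 → i=2, swap nums[2],nums[7] → [6,6,6,7,7,7,7,7,6,7,7,7,6]
j=8: nums[8]=6 ≤ 6 → i=3, swap nums[3],nums[8] → [6,6,6,6,7,7,7,7,7,7,7,7,6]
j=9: nums[9]=7 > 6 → no swap
(after j=9) nums = [6,6,6,6,7,7,7,7,7,7,7,7,6]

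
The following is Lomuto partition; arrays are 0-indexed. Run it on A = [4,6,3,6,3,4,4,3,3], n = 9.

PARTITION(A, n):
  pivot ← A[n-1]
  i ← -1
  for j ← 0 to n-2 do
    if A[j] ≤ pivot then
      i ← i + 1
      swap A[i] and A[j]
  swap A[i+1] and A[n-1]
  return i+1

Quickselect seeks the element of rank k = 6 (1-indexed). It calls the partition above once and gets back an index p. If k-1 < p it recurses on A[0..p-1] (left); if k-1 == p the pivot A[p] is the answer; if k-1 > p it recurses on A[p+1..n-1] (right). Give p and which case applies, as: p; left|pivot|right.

pivot=3, i=-1
j=0: 4>3, skip
j=1: 6>3, skip
j=2: 3≤3, i=0, swap(0,2) ⇒ [3,6,4,6,3,4,4,3,3]
j=3: 6>3, skip
j=4: 3≤3, i=1, swap(1,4) ⇒ [3,3,4,6,6,4,4,3,3]
j=5: 4>3, skip
j=6: 4>3, skip
j=7: 3≤3, i=2, swap(2,7) ⇒ [3,3,3,6,6,4,4,4,3]
swap(3,8) ⇒ [3,3,3,3,6,4,4,4,6]; return 3
p = 3; k-1 = 5 > 3 ⇒ right

3; right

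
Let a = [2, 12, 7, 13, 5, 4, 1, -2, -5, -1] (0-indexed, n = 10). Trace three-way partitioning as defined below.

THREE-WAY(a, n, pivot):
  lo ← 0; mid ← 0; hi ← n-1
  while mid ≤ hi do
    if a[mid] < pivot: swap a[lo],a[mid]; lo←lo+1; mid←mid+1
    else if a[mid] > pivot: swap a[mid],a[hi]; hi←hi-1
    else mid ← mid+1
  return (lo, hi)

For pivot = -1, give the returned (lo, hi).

pivot = -1; lo=0, mid=0, hi=9
a[mid]=2>-1: swap a[0],a[9]; hi=8 → [-1, 12, 7, 13, 5, 4, 1, -2, -5, 2]
a[mid]=-1=-1: mid=1
a[mid]=12>-1: swap a[1],a[8]; hi=7 → [-1, -5, 7, 13, 5, 4, 1, -2, 12, 2]
a[mid]=-5<-1: swap a[0],a[1]; lo=1,mid=2 → [-5, -1, 7, 13, 5, 4, 1, -2, 12, 2]
a[mid]=7>-1: swap a[2],a[7]; hi=6 → [-5, -1, -2, 13, 5, 4, 1, 7, 12, 2]
a[mid]=-2<-1: swap a[1],a[2]; lo=2,mid=3 → [-5, -2, -1, 13, 5, 4, 1, 7, 12, 2]
a[mid]=13>-1: swap a[3],a[6]; hi=5 → [-5, -2, -1, 1, 5, 4, 13, 7, 12, 2]
a[mid]=1>-1: swap a[3],a[5]; hi=4 → [-5, -2, -1, 4, 5, 1, 13, 7, 12, 2]
a[mid]=4>-1: swap a[3],a[4]; hi=3 → [-5, -2, -1, 5, 4, 1, 13, 7, 12, 2]
a[mid]=5>-1: swap a[3],a[3]; hi=2 → [-5, -2, -1, 5, 4, 1, 13, 7, 12, 2]
end: lo=2, hi=2; a = [-5, -2, -1, 5, 4, 1, 13, 7, 12, 2]

(2, 2)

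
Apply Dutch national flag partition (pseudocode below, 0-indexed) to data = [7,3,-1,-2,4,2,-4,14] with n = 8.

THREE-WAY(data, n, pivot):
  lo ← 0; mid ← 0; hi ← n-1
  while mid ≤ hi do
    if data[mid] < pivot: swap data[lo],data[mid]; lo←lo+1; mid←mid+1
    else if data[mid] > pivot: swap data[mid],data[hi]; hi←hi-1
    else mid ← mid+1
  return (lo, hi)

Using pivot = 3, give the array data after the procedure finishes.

[-4,-1,-2,2,3,4,14,7]

lo=0 mid=0 hi=7
7>3: swap(0,7), hi=6 ⇒ [14,3,-1,-2,4,2,-4,7]
14>3: swap(0,6), hi=5 ⇒ [-4,3,-1,-2,4,2,14,7]
-4<3: swap(0,0), lo=1 mid=1 ⇒ [-4,3,-1,-2,4,2,14,7]
3=3: mid=2
-1<3: swap(1,2), lo=2 mid=3 ⇒ [-4,-1,3,-2,4,2,14,7]
-2<3: swap(2,3), lo=3 mid=4 ⇒ [-4,-1,-2,3,4,2,14,7]
4>3: swap(4,5), hi=4 ⇒ [-4,-1,-2,3,2,4,14,7]
2<3: swap(3,4), lo=4 mid=5 ⇒ [-4,-1,-2,2,3,4,14,7]
done. lo=4 hi=4; data=[-4,-1,-2,2,3,4,14,7]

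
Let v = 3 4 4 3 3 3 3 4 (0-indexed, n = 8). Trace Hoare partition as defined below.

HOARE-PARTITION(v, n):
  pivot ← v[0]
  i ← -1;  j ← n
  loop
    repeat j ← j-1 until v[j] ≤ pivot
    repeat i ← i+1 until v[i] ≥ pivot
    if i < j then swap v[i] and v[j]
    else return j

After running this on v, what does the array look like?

3 3 3 3 4 4 3 4

pivot = v[0] = 3; i = -1, j = 8
j→6 (v[6]=3≤3), i→0 (v[0]=3≥3); i<j, swap → 3 4 4 3 3 3 3 4
j→5 (v[5]=3≤3), i→1 (v[1]=4≥3); i<j, swap → 3 3 4 3 3 4 3 4
j→4 (v[4]=3≤3), i→2 (v[2]=4≥3); i<j, swap → 3 3 3 3 4 4 3 4
j→3, i→3; i≥j, return j=3. v = 3 3 3 3 4 4 3 4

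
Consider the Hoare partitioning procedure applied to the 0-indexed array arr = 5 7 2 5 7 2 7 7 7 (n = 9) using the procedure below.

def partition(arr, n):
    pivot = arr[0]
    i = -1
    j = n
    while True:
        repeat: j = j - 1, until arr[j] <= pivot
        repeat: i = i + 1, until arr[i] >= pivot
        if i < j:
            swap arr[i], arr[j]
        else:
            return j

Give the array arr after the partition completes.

pivot = arr[0] = 5; i = -1, j = 9
j→5 (arr[5]=2≤5), i→0 (arr[0]=5≥5); i<j, swap → 2 7 2 5 7 5 7 7 7
j→3 (arr[3]=5≤5), i→1 (arr[1]=7≥5); i<j, swap → 2 5 2 7 7 5 7 7 7
j→2, i→3; i≥j, return j=2. arr = 2 5 2 7 7 5 7 7 7

2 5 2 7 7 5 7 7 7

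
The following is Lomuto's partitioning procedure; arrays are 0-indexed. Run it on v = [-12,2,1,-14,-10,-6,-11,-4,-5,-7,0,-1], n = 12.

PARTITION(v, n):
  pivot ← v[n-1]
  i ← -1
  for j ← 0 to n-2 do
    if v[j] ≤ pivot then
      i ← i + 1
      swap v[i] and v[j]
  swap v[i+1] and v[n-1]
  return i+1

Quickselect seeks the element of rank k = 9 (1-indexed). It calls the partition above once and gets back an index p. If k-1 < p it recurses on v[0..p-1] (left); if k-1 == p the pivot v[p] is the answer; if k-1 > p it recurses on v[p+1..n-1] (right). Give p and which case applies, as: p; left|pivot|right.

pivot = v[11] = -1; i = -1
j=0: v[0]=-12 ≤ -1 → i=0, swap v[0],v[0] (no change) → [-12,2,1,-14,-10,-6,-11,-4,-5,-7,0,-1]
j=1: v[1]=2 > -1 → no swap
j=2: v[2]=1 > -1 → no swap
j=3: v[3]=-14 ≤ -1 → i=1, swap v[1],v[3] → [-12,-14,1,2,-10,-6,-11,-4,-5,-7,0,-1]
j=4: v[4]=-10 ≤ -1 → i=2, swap v[2],v[4] → [-12,-14,-10,2,1,-6,-11,-4,-5,-7,0,-1]
j=5: v[5]=-6 ≤ -1 → i=3, swap v[3],v[5] → [-12,-14,-10,-6,1,2,-11,-4,-5,-7,0,-1]
j=6: v[6]=-11 ≤ -1 → i=4, swap v[4],v[6] → [-12,-14,-10,-6,-11,2,1,-4,-5,-7,0,-1]
j=7: v[7]=-4 ≤ -1 → i=5, swap v[5],v[7] → [-12,-14,-10,-6,-11,-4,1,2,-5,-7,0,-1]
j=8: v[8]=-5 ≤ -1 → i=6, swap v[6],v[8] → [-12,-14,-10,-6,-11,-4,-5,2,1,-7,0,-1]
j=9: v[9]=-7 ≤ -1 → i=7, swap v[7],v[9] → [-12,-14,-10,-6,-11,-4,-5,-7,1,2,0,-1]
j=10: v[10]=0 > -1 → no swap
final swap v[8],v[11] → [-12,-14,-10,-6,-11,-4,-5,-7,-1,2,0,1]; return 8
p = 8; k-1 = 8 == 8 ⇒ pivot

8; pivot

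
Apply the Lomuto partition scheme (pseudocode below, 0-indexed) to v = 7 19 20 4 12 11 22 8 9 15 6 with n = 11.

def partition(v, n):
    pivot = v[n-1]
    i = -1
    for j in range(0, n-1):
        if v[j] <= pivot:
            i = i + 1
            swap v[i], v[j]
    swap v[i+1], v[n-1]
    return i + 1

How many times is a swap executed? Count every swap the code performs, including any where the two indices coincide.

pivot=6, i=-1
j=0: 7>6, skip
j=1: 19>6, skip
j=2: 20>6, skip
j=3: 4≤6, i=0, swap(0,3) ⇒ 4 19 20 7 12 11 22 8 9 15 6
j=4: 12>6, skip
j=5: 11>6, skip
j=6: 22>6, skip
j=7: 8>6, skip
j=8: 9>6, skip
j=9: 15>6, skip
swap(1,10) ⇒ 4 6 20 7 12 11 22 8 9 15 19; return 1

2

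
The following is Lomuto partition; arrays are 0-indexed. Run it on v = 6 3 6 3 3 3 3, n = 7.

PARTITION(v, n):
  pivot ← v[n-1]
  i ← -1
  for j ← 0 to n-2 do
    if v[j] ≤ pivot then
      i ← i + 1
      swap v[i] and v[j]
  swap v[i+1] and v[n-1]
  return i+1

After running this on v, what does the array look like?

3 3 3 3 3 6 6

pivot = v[6] = 3; i = -1
j=0: v[0]=6 > 3 → no swap
j=1: v[1]=3 ≤ 3 → i=0, swap v[0],v[1] → 3 6 6 3 3 3 3
j=2: v[2]=6 > 3 → no swap
j=3: v[3]=3 ≤ 3 → i=1, swap v[1],v[3] → 3 3 6 6 3 3 3
j=4: v[4]=3 ≤ 3 → i=2, swap v[2],v[4] → 3 3 3 6 6 3 3
j=5: v[5]=3 ≤ 3 → i=3, swap v[3],v[5] → 3 3 3 3 6 6 3
final swap v[4],v[6] → 3 3 3 3 3 6 6; return 4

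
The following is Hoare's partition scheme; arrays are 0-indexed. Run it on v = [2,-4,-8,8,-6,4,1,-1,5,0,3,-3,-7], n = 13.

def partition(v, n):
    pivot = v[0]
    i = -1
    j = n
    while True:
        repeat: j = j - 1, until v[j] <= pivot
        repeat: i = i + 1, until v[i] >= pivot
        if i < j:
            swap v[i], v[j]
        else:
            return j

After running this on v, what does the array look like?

[-7,-4,-8,-3,-6,0,1,-1,5,4,3,8,2]

pivot = v[0] = 2; i = -1, j = 13
j→12 (v[12]=-7≤2), i→0 (v[0]=2≥2); i<j, swap → [-7,-4,-8,8,-6,4,1,-1,5,0,3,-3,2]
j→11 (v[11]=-3≤2), i→3 (v[3]=8≥2); i<j, swap → [-7,-4,-8,-3,-6,4,1,-1,5,0,3,8,2]
j→9 (v[9]=0≤2), i→5 (v[5]=4≥2); i<j, swap → [-7,-4,-8,-3,-6,0,1,-1,5,4,3,8,2]
j→7, i→8; i≥j, return j=7. v = [-7,-4,-8,-3,-6,0,1,-1,5,4,3,8,2]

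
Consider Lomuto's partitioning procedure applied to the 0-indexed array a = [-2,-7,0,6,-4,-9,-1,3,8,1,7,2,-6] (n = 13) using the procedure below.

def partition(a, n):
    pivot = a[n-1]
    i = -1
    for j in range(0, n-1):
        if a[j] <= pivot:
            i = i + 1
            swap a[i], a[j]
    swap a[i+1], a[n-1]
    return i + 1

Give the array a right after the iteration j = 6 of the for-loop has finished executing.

[-7,-9,0,6,-4,-2,-1,3,8,1,7,2,-6]

pivot = a[12] = -6; i = -1
j=0: a[0]=-2 > -6 → no swap
j=1: a[1]=-7 ≤ -6 → i=0, swap a[0],a[1] → [-7,-2,0,6,-4,-9,-1,3,8,1,7,2,-6]
j=2: a[2]=0 > -6 → no swap
j=3: a[3]=6 > -6 → no swap
j=4: a[4]=-4 > -6 → no swap
j=5: a[5]=-9 ≤ -6 → i=1, swap a[1],a[5] → [-7,-9,0,6,-4,-2,-1,3,8,1,7,2,-6]
j=6: a[6]=-1 > -6 → no swap
(after j=6) a = [-7,-9,0,6,-4,-2,-1,3,8,1,7,2,-6]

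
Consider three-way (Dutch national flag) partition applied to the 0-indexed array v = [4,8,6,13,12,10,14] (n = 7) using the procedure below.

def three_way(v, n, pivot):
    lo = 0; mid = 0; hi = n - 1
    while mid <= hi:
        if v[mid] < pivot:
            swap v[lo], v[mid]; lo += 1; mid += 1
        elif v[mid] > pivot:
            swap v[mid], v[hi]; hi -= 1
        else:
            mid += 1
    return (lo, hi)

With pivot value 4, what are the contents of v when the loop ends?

lo=0 mid=0 hi=6
4=4: mid=1
8>4: swap(1,6), hi=5 ⇒ [4,14,6,13,12,10,8]
14>4: swap(1,5), hi=4 ⇒ [4,10,6,13,12,14,8]
10>4: swap(1,4), hi=3 ⇒ [4,12,6,13,10,14,8]
12>4: swap(1,3), hi=2 ⇒ [4,13,6,12,10,14,8]
13>4: swap(1,2), hi=1 ⇒ [4,6,13,12,10,14,8]
6>4: swap(1,1), hi=0 ⇒ [4,6,13,12,10,14,8]
done. lo=0 hi=0; v=[4,6,13,12,10,14,8]

[4,6,13,12,10,14,8]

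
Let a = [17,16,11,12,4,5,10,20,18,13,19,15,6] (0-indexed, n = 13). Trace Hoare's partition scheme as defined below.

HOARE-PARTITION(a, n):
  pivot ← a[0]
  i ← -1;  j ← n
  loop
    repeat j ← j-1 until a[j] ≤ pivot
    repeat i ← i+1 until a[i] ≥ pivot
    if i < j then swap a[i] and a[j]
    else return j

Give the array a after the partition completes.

pivot = a[0] = 17; i = -1, j = 13
j→12 (a[12]=6≤17), i→0 (a[0]=17≥17); i<j, swap → [6,16,11,12,4,5,10,20,18,13,19,15,17]
j→11 (a[11]=15≤17), i→7 (a[7]=20≥17); i<j, swap → [6,16,11,12,4,5,10,15,18,13,19,20,17]
j→9 (a[9]=13≤17), i→8 (a[8]=18≥17); i<j, swap → [6,16,11,12,4,5,10,15,13,18,19,20,17]
j→8, i→9; i≥j, return j=8. a = [6,16,11,12,4,5,10,15,13,18,19,20,17]

[6,16,11,12,4,5,10,15,13,18,19,20,17]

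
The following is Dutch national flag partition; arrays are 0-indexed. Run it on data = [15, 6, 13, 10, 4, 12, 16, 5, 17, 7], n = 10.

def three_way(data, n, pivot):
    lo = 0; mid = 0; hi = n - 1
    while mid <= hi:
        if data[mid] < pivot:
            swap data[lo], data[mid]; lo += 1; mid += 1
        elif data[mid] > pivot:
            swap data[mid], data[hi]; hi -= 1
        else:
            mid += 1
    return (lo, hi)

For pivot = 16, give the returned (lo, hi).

(8, 8)

lo=0 mid=0 hi=9
15<16: swap(0,0), lo=1 mid=1 ⇒ [15, 6, 13, 10, 4, 12, 16, 5, 17, 7]
6<16: swap(1,1), lo=2 mid=2 ⇒ [15, 6, 13, 10, 4, 12, 16, 5, 17, 7]
13<16: swap(2,2), lo=3 mid=3 ⇒ [15, 6, 13, 10, 4, 12, 16, 5, 17, 7]
10<16: swap(3,3), lo=4 mid=4 ⇒ [15, 6, 13, 10, 4, 12, 16, 5, 17, 7]
4<16: swap(4,4), lo=5 mid=5 ⇒ [15, 6, 13, 10, 4, 12, 16, 5, 17, 7]
12<16: swap(5,5), lo=6 mid=6 ⇒ [15, 6, 13, 10, 4, 12, 16, 5, 17, 7]
16=16: mid=7
5<16: swap(6,7), lo=7 mid=8 ⇒ [15, 6, 13, 10, 4, 12, 5, 16, 17, 7]
17>16: swap(8,9), hi=8 ⇒ [15, 6, 13, 10, 4, 12, 5, 16, 7, 17]
7<16: swap(7,8), lo=8 mid=9 ⇒ [15, 6, 13, 10, 4, 12, 5, 7, 16, 17]
done. lo=8 hi=8; data=[15, 6, 13, 10, 4, 12, 5, 7, 16, 17]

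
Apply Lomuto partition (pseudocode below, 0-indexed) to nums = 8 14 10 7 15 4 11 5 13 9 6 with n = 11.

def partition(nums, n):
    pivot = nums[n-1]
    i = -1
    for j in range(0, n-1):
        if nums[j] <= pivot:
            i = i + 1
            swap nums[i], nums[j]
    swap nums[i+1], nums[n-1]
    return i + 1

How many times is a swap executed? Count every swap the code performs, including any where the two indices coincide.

pivot = nums[10] = 6; i = -1
j=0: nums[0]=8 > 6 → no swap
j=1: nums[1]=14 > 6 → no swap
j=2: nums[2]=10 > 6 → no swap
j=3: nums[3]=7 > 6 → no swap
j=4: nums[4]=15 > 6 → no swap
j=5: nums[5]=4 ≤ 6 → i=0, swap nums[0],nums[5] → 4 14 10 7 15 8 11 5 13 9 6
j=6: nums[6]=11 > 6 → no swap
j=7: nums[7]=5 ≤ 6 → i=1, swap nums[1],nums[7] → 4 5 10 7 15 8 11 14 13 9 6
j=8: nums[8]=13 > 6 → no swap
j=9: nums[9]=9 > 6 → no swap
final swap nums[2],nums[10] → 4 5 6 7 15 8 11 14 13 9 10; return 2

3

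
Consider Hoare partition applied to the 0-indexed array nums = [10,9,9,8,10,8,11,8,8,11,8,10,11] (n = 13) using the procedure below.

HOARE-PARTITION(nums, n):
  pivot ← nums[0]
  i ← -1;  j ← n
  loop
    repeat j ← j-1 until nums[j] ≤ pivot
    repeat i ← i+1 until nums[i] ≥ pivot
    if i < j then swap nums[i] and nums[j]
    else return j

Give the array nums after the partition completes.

pivot = nums[0] = 10; i = -1, j = 13
j→11 (nums[11]=10≤10), i→0 (nums[0]=10≥10); i<j, swap → [10,9,9,8,10,8,11,8,8,11,8,10,11]
j→10 (nums[10]=8≤10), i→4 (nums[4]=10≥10); i<j, swap → [10,9,9,8,8,8,11,8,8,11,10,10,11]
j→8 (nums[8]=8≤10), i→6 (nums[6]=11≥10); i<j, swap → [10,9,9,8,8,8,8,8,11,11,10,10,11]
j→7, i→8; i≥j, return j=7. nums = [10,9,9,8,8,8,8,8,11,11,10,10,11]

[10,9,9,8,8,8,8,8,11,11,10,10,11]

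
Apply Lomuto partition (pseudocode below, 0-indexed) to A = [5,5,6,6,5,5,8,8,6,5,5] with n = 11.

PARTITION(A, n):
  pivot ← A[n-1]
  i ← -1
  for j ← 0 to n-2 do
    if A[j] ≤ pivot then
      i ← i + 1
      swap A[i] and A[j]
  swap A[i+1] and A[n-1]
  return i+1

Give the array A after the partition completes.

[5,5,5,5,5,5,8,8,6,6,6]

pivot = A[10] = 5; i = -1
j=0: A[0]=5 ≤ 5 → i=0, swap A[0],A[0] (no change) → [5,5,6,6,5,5,8,8,6,5,5]
j=1: A[1]=5 ≤ 5 → i=1, swap A[1],A[1] (no change) → [5,5,6,6,5,5,8,8,6,5,5]
j=2: A[2]=6 > 5 → no swap
j=3: A[3]=6 > 5 → no swap
j=4: A[4]=5 ≤ 5 → i=2, swap A[2],A[4] → [5,5,5,6,6,5,8,8,6,5,5]
j=5: A[5]=5 ≤ 5 → i=3, swap A[3],A[5] → [5,5,5,5,6,6,8,8,6,5,5]
j=6: A[6]=8 > 5 → no swap
j=7: A[7]=8 > 5 → no swap
j=8: A[8]=6 > 5 → no swap
j=9: A[9]=5 ≤ 5 → i=4, swap A[4],A[9] → [5,5,5,5,5,6,8,8,6,6,5]
final swap A[5],A[10] → [5,5,5,5,5,5,8,8,6,6,6]; return 5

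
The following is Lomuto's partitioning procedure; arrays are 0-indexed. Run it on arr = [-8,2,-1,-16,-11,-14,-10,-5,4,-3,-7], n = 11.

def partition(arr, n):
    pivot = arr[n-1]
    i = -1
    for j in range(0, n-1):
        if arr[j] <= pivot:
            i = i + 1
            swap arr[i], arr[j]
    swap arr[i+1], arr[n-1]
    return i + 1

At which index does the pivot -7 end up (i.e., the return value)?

pivot=-7, i=-1
j=0: -8≤-7, i=0, swap(0,0) ⇒ [-8,2,-1,-16,-11,-14,-10,-5,4,-3,-7]
j=1: 2>-7, skip
j=2: -1>-7, skip
j=3: -16≤-7, i=1, swap(1,3) ⇒ [-8,-16,-1,2,-11,-14,-10,-5,4,-3,-7]
j=4: -11≤-7, i=2, swap(2,4) ⇒ [-8,-16,-11,2,-1,-14,-10,-5,4,-3,-7]
j=5: -14≤-7, i=3, swap(3,5) ⇒ [-8,-16,-11,-14,-1,2,-10,-5,4,-3,-7]
j=6: -10≤-7, i=4, swap(4,6) ⇒ [-8,-16,-11,-14,-10,2,-1,-5,4,-3,-7]
j=7: -5>-7, skip
j=8: 4>-7, skip
j=9: -3>-7, skip
swap(5,10) ⇒ [-8,-16,-11,-14,-10,-7,-1,-5,4,-3,2]; return 5

5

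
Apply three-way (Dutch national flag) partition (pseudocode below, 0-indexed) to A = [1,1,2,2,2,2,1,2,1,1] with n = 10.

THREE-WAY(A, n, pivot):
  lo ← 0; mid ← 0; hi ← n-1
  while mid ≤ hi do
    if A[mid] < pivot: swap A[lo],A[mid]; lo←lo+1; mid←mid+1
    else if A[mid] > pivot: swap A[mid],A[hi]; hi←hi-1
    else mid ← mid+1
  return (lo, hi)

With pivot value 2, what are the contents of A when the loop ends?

[1,1,1,1,1,2,2,2,2,2]

lo=0 mid=0 hi=9
1<2: swap(0,0), lo=1 mid=1 ⇒ [1,1,2,2,2,2,1,2,1,1]
1<2: swap(1,1), lo=2 mid=2 ⇒ [1,1,2,2,2,2,1,2,1,1]
2=2: mid=3
2=2: mid=4
2=2: mid=5
2=2: mid=6
1<2: swap(2,6), lo=3 mid=7 ⇒ [1,1,1,2,2,2,2,2,1,1]
2=2: mid=8
1<2: swap(3,8), lo=4 mid=9 ⇒ [1,1,1,1,2,2,2,2,2,1]
1<2: swap(4,9), lo=5 mid=10 ⇒ [1,1,1,1,1,2,2,2,2,2]
done. lo=5 hi=9; A=[1,1,1,1,1,2,2,2,2,2]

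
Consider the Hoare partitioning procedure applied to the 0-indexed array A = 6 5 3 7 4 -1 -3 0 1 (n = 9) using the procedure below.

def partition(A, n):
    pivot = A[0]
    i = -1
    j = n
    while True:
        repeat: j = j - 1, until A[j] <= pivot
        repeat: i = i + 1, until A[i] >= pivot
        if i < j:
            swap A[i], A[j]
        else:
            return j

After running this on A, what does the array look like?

pivot = A[0] = 6; i = -1, j = 9
j→8 (A[8]=1≤6), i→0 (A[0]=6≥6); i<j, swap → 1 5 3 7 4 -1 -3 0 6
j→7 (A[7]=0≤6), i→3 (A[3]=7≥6); i<j, swap → 1 5 3 0 4 -1 -3 7 6
j→6, i→7; i≥j, return j=6. A = 1 5 3 0 4 -1 -3 7 6

1 5 3 0 4 -1 -3 7 6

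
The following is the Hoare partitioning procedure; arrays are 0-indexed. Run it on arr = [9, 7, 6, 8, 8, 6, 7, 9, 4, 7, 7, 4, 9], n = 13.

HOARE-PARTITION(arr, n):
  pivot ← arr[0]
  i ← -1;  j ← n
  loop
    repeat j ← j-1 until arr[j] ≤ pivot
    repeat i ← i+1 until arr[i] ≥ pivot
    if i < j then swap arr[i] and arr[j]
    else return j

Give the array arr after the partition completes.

pivot=9
j stops at 12 (9), i stops at 0 (9); swap ⇒ [9, 7, 6, 8, 8, 6, 7, 9, 4, 7, 7, 4, 9]
j stops at 11 (4), i stops at 7 (9); swap ⇒ [9, 7, 6, 8, 8, 6, 7, 4, 4, 7, 7, 9, 9]
j stops at 10, i stops at 11; i≥j ⇒ return 10. arr=[9, 7, 6, 8, 8, 6, 7, 4, 4, 7, 7, 9, 9]

[9, 7, 6, 8, 8, 6, 7, 4, 4, 7, 7, 9, 9]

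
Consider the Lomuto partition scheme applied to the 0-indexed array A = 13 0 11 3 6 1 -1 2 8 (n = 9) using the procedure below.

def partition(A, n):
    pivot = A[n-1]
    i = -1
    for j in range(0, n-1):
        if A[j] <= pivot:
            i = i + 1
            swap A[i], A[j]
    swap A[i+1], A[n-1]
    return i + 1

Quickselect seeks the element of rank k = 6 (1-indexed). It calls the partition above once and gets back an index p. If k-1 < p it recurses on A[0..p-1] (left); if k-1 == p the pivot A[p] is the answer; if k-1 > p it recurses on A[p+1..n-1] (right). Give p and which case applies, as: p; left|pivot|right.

pivot = A[8] = 8; i = -1
j=0: A[0]=13 > 8 → no swap
j=1: A[1]=0 ≤ 8 → i=0, swap A[0],A[1] → 0 13 11 3 6 1 -1 2 8
j=2: A[2]=11 > 8 → no swap
j=3: A[3]=3 ≤ 8 → i=1, swap A[1],A[3] → 0 3 11 13 6 1 -1 2 8
j=4: A[4]=6 ≤ 8 → i=2, swap A[2],A[4] → 0 3 6 13 11 1 -1 2 8
j=5: A[5]=1 ≤ 8 → i=3, swap A[3],A[5] → 0 3 6 1 11 13 -1 2 8
j=6: A[6]=-1 ≤ 8 → i=4, swap A[4],A[6] → 0 3 6 1 -1 13 11 2 8
j=7: A[7]=2 ≤ 8 → i=5, swap A[5],A[7] → 0 3 6 1 -1 2 11 13 8
final swap A[6],A[8] → 0 3 6 1 -1 2 8 13 11; return 6
p = 6; k-1 = 5 < 6 ⇒ left

6; left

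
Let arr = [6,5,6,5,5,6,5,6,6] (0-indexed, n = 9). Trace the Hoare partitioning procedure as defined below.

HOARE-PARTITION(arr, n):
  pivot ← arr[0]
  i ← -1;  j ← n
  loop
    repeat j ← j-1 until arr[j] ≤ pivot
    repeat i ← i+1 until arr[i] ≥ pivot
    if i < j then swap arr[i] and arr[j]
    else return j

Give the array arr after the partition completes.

pivot=6
j stops at 8 (6), i stops at 0 (6); swap ⇒ [6,5,6,5,5,6,5,6,6]
j stops at 7 (6), i stops at 2 (6); swap ⇒ [6,5,6,5,5,6,5,6,6]
j stops at 6 (5), i stops at 5 (6); swap ⇒ [6,5,6,5,5,5,6,6,6]
j stops at 5, i stops at 6; i≥j ⇒ return 5. arr=[6,5,6,5,5,5,6,6,6]

[6,5,6,5,5,5,6,6,6]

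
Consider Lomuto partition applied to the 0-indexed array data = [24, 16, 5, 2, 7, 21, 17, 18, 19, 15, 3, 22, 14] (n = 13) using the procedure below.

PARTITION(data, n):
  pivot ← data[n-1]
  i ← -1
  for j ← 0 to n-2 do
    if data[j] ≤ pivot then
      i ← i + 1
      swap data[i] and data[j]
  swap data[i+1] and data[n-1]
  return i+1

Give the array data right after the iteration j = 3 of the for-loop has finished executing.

[5, 2, 24, 16, 7, 21, 17, 18, 19, 15, 3, 22, 14]

pivot = data[12] = 14; i = -1
j=0: data[0]=24 > 14 → no swap
j=1: data[1]=16 > 14 → no swap
j=2: data[2]=5 ≤ 14 → i=0, swap data[0],data[2] → [5, 16, 24, 2, 7, 21, 17, 18, 19, 15, 3, 22, 14]
j=3: data[3]=2 ≤ 14 → i=1, swap data[1],data[3] → [5, 2, 24, 16, 7, 21, 17, 18, 19, 15, 3, 22, 14]
(after j=3) data = [5, 2, 24, 16, 7, 21, 17, 18, 19, 15, 3, 22, 14]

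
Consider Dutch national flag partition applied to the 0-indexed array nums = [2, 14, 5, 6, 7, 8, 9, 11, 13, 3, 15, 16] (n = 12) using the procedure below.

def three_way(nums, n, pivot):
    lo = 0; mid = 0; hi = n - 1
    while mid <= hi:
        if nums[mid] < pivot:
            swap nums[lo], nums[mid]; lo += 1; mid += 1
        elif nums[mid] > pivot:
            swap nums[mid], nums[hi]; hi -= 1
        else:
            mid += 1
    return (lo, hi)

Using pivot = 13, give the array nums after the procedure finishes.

pivot = 13; lo=0, mid=0, hi=11
nums[mid]=2<13: swap nums[0],nums[0]; lo=1,mid=1 → [2, 14, 5, 6, 7, 8, 9, 11, 13, 3, 15, 16]
nums[mid]=14>13: swap nums[1],nums[11]; hi=10 → [2, 16, 5, 6, 7, 8, 9, 11, 13, 3, 15, 14]
nums[mid]=16>13: swap nums[1],nums[10]; hi=9 → [2, 15, 5, 6, 7, 8, 9, 11, 13, 3, 16, 14]
nums[mid]=15>13: swap nums[1],nums[9]; hi=8 → [2, 3, 5, 6, 7, 8, 9, 11, 13, 15, 16, 14]
nums[mid]=3<13: swap nums[1],nums[1]; lo=2,mid=2 → [2, 3, 5, 6, 7, 8, 9, 11, 13, 15, 16, 14]
nums[mid]=5<13: swap nums[2],nums[2]; lo=3,mid=3 → [2, 3, 5, 6, 7, 8, 9, 11, 13, 15, 16, 14]
nums[mid]=6<13: swap nums[3],nums[3]; lo=4,mid=4 → [2, 3, 5, 6, 7, 8, 9, 11, 13, 15, 16, 14]
nums[mid]=7<13: swap nums[4],nums[4]; lo=5,mid=5 → [2, 3, 5, 6, 7, 8, 9, 11, 13, 15, 16, 14]
nums[mid]=8<13: swap nums[5],nums[5]; lo=6,mid=6 → [2, 3, 5, 6, 7, 8, 9, 11, 13, 15, 16, 14]
nums[mid]=9<13: swap nums[6],nums[6]; lo=7,mid=7 → [2, 3, 5, 6, 7, 8, 9, 11, 13, 15, 16, 14]
nums[mid]=11<13: swap nums[7],nums[7]; lo=8,mid=8 → [2, 3, 5, 6, 7, 8, 9, 11, 13, 15, 16, 14]
nums[mid]=13=13: mid=9
end: lo=8, hi=8; nums = [2, 3, 5, 6, 7, 8, 9, 11, 13, 15, 16, 14]

[2, 3, 5, 6, 7, 8, 9, 11, 13, 15, 16, 14]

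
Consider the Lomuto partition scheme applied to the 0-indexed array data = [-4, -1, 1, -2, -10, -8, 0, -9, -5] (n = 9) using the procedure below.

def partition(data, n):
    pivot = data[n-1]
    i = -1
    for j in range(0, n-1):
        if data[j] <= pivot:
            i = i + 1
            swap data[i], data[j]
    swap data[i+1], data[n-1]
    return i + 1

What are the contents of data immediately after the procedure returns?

pivot = data[8] = -5; i = -1
j=0: data[0]=-4 > -5 → no swap
j=1: data[1]=-1 > -5 → no swap
j=2: data[2]=1 > -5 → no swap
j=3: data[3]=-2 > -5 → no swap
j=4: data[4]=-10 ≤ -5 → i=0, swap data[0],data[4] → [-10, -1, 1, -2, -4, -8, 0, -9, -5]
j=5: data[5]=-8 ≤ -5 → i=1, swap data[1],data[5] → [-10, -8, 1, -2, -4, -1, 0, -9, -5]
j=6: data[6]=0 > -5 → no swap
j=7: data[7]=-9 ≤ -5 → i=2, swap data[2],data[7] → [-10, -8, -9, -2, -4, -1, 0, 1, -5]
final swap data[3],data[8] → [-10, -8, -9, -5, -4, -1, 0, 1, -2]; return 3

[-10, -8, -9, -5, -4, -1, 0, 1, -2]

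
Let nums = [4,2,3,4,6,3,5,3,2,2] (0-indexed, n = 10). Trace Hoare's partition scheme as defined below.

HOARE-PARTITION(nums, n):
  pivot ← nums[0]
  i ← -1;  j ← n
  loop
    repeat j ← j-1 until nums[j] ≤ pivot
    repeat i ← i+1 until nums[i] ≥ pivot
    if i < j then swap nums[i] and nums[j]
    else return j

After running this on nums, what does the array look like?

pivot=4
j stops at 9 (2), i stops at 0 (4); swap ⇒ [2,2,3,4,6,3,5,3,2,4]
j stops at 8 (2), i stops at 3 (4); swap ⇒ [2,2,3,2,6,3,5,3,4,4]
j stops at 7 (3), i stops at 4 (6); swap ⇒ [2,2,3,2,3,3,5,6,4,4]
j stops at 5, i stops at 6; i≥j ⇒ return 5. nums=[2,2,3,2,3,3,5,6,4,4]

[2,2,3,2,3,3,5,6,4,4]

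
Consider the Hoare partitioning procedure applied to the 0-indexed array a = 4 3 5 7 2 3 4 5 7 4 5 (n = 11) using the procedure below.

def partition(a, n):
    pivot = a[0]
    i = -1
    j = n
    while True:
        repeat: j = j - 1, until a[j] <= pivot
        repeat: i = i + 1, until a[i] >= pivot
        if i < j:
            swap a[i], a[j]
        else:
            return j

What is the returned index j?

4

pivot = a[0] = 4; i = -1, j = 11
j→9 (a[9]=4≤4), i→0 (a[0]=4≥4); i<j, swap → 4 3 5 7 2 3 4 5 7 4 5
j→6 (a[6]=4≤4), i→2 (a[2]=5≥4); i<j, swap → 4 3 4 7 2 3 5 5 7 4 5
j→5 (a[5]=3≤4), i→3 (a[3]=7≥4); i<j, swap → 4 3 4 3 2 7 5 5 7 4 5
j→4, i→5; i≥j, return j=4. a = 4 3 4 3 2 7 5 5 7 4 5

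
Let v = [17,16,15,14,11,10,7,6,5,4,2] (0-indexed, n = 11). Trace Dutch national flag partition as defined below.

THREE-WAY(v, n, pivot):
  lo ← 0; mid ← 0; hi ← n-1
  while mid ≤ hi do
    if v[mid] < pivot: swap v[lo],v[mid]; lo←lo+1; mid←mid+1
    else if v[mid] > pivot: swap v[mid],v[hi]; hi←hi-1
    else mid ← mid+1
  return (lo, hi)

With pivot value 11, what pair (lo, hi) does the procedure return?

pivot = 11; lo=0, mid=0, hi=10
v[mid]=17>11: swap v[0],v[10]; hi=9 → [2,16,15,14,11,10,7,6,5,4,17]
v[mid]=2<11: swap v[0],v[0]; lo=1,mid=1 → [2,16,15,14,11,10,7,6,5,4,17]
v[mid]=16>11: swap v[1],v[9]; hi=8 → [2,4,15,14,11,10,7,6,5,16,17]
v[mid]=4<11: swap v[1],v[1]; lo=2,mid=2 → [2,4,15,14,11,10,7,6,5,16,17]
v[mid]=15>11: swap v[2],v[8]; hi=7 → [2,4,5,14,11,10,7,6,15,16,17]
v[mid]=5<11: swap v[2],v[2]; lo=3,mid=3 → [2,4,5,14,11,10,7,6,15,16,17]
v[mid]=14>11: swap v[3],v[7]; hi=6 → [2,4,5,6,11,10,7,14,15,16,17]
v[mid]=6<11: swap v[3],v[3]; lo=4,mid=4 → [2,4,5,6,11,10,7,14,15,16,17]
v[mid]=11=11: mid=5
v[mid]=10<11: swap v[4],v[5]; lo=5,mid=6 → [2,4,5,6,10,11,7,14,15,16,17]
v[mid]=7<11: swap v[5],v[6]; lo=6,mid=7 → [2,4,5,6,10,7,11,14,15,16,17]
end: lo=6, hi=6; v = [2,4,5,6,10,7,11,14,15,16,17]

(6, 6)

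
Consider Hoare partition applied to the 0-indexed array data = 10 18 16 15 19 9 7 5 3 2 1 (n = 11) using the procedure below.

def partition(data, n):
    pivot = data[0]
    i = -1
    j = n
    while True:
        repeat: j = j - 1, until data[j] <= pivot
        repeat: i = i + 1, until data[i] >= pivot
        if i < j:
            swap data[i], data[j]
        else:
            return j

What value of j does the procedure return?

5

pivot = data[0] = 10; i = -1, j = 11
j→10 (data[10]=1≤10), i→0 (data[0]=10≥10); i<j, swap → 1 18 16 15 19 9 7 5 3 2 10
j→9 (data[9]=2≤10), i→1 (data[1]=18≥10); i<j, swap → 1 2 16 15 19 9 7 5 3 18 10
j→8 (data[8]=3≤10), i→2 (data[2]=16≥10); i<j, swap → 1 2 3 15 19 9 7 5 16 18 10
j→7 (data[7]=5≤10), i→3 (data[3]=15≥10); i<j, swap → 1 2 3 5 19 9 7 15 16 18 10
j→6 (data[6]=7≤10), i→4 (data[4]=19≥10); i<j, swap → 1 2 3 5 7 9 19 15 16 18 10
j→5, i→6; i≥j, return j=5. data = 1 2 3 5 7 9 19 15 16 18 10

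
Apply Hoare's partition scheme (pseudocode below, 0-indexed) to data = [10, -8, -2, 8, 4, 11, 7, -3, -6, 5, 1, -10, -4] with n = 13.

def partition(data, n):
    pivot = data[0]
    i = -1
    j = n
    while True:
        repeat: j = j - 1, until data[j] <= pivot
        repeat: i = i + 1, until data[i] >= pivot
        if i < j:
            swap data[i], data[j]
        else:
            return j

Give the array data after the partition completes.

[-4, -8, -2, 8, 4, -10, 7, -3, -6, 5, 1, 11, 10]

pivot = data[0] = 10; i = -1, j = 13
j→12 (data[12]=-4≤10), i→0 (data[0]=10≥10); i<j, swap → [-4, -8, -2, 8, 4, 11, 7, -3, -6, 5, 1, -10, 10]
j→11 (data[11]=-10≤10), i→5 (data[5]=11≥10); i<j, swap → [-4, -8, -2, 8, 4, -10, 7, -3, -6, 5, 1, 11, 10]
j→10, i→11; i≥j, return j=10. data = [-4, -8, -2, 8, 4, -10, 7, -3, -6, 5, 1, 11, 10]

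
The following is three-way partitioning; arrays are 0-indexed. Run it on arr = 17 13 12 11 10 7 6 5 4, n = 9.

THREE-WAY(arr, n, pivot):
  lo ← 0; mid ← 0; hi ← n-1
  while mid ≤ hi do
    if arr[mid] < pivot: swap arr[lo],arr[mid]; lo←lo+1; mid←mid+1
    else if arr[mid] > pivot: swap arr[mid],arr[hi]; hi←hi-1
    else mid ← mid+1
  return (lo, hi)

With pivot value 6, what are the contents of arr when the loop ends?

lo=0 mid=0 hi=8
17>6: swap(0,8), hi=7 ⇒ 4 13 12 11 10 7 6 5 17
4<6: swap(0,0), lo=1 mid=1 ⇒ 4 13 12 11 10 7 6 5 17
13>6: swap(1,7), hi=6 ⇒ 4 5 12 11 10 7 6 13 17
5<6: swap(1,1), lo=2 mid=2 ⇒ 4 5 12 11 10 7 6 13 17
12>6: swap(2,6), hi=5 ⇒ 4 5 6 11 10 7 12 13 17
6=6: mid=3
11>6: swap(3,5), hi=4 ⇒ 4 5 6 7 10 11 12 13 17
7>6: swap(3,4), hi=3 ⇒ 4 5 6 10 7 11 12 13 17
10>6: swap(3,3), hi=2 ⇒ 4 5 6 10 7 11 12 13 17
done. lo=2 hi=2; arr=4 5 6 10 7 11 12 13 17

4 5 6 10 7 11 12 13 17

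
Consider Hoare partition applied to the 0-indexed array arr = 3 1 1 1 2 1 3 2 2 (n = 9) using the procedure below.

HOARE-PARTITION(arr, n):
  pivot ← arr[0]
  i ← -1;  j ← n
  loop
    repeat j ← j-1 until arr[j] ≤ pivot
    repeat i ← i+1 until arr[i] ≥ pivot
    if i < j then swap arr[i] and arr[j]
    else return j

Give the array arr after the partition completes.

2 1 1 1 2 1 2 3 3

pivot=3
j stops at 8 (2), i stops at 0 (3); swap ⇒ 2 1 1 1 2 1 3 2 3
j stops at 7 (2), i stops at 6 (3); swap ⇒ 2 1 1 1 2 1 2 3 3
j stops at 6, i stops at 7; i≥j ⇒ return 6. arr=2 1 1 1 2 1 2 3 3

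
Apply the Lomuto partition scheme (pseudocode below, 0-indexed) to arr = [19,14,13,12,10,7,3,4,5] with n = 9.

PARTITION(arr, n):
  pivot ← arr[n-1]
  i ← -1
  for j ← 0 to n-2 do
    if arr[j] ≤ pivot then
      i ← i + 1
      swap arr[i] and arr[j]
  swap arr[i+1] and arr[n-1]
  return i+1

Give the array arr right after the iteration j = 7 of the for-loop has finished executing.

pivot = arr[8] = 5; i = -1
j=0: arr[0]=19 > 5 → no swap
j=1: arr[1]=14 > 5 → no swap
j=2: arr[2]=13 > 5 → no swap
j=3: arr[3]=12 > 5 → no swap
j=4: arr[4]=10 > 5 → no swap
j=5: arr[5]=7 > 5 → no swap
j=6: arr[6]=3 ≤ 5 → i=0, swap arr[0],arr[6] → [3,14,13,12,10,7,19,4,5]
j=7: arr[7]=4 ≤ 5 → i=1, swap arr[1],arr[7] → [3,4,13,12,10,7,19,14,5]
(after j=7) arr = [3,4,13,12,10,7,19,14,5]

[3,4,13,12,10,7,19,14,5]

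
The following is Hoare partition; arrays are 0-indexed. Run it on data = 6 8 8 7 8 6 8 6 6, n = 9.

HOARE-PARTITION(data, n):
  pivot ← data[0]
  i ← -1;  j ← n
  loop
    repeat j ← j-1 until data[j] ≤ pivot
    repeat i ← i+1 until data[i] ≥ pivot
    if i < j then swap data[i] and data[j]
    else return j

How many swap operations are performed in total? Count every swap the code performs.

3

pivot = data[0] = 6; i = -1, j = 9
j→8 (data[8]=6≤6), i→0 (data[0]=6≥6); i<j, swap → 6 8 8 7 8 6 8 6 6
j→7 (data[7]=6≤6), i→1 (data[1]=8≥6); i<j, swap → 6 6 8 7 8 6 8 8 6
j→5 (data[5]=6≤6), i→2 (data[2]=8≥6); i<j, swap → 6 6 6 7 8 8 8 8 6
j→2, i→3; i≥j, return j=2. data = 6 6 6 7 8 8 8 8 6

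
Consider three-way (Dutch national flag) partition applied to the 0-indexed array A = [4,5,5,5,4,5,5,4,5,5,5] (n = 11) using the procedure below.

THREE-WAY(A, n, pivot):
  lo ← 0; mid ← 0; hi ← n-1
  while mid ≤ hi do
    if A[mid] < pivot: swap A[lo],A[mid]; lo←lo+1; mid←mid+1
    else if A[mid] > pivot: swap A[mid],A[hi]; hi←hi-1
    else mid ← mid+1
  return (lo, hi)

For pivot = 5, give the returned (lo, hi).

(3, 10)

pivot = 5; lo=0, mid=0, hi=10
A[mid]=4<5: swap A[0],A[0]; lo=1,mid=1 → [4,5,5,5,4,5,5,4,5,5,5]
A[mid]=5=5: mid=2
A[mid]=5=5: mid=3
A[mid]=5=5: mid=4
A[mid]=4<5: swap A[1],A[4]; lo=2,mid=5 → [4,4,5,5,5,5,5,4,5,5,5]
A[mid]=5=5: mid=6
A[mid]=5=5: mid=7
A[mid]=4<5: swap A[2],A[7]; lo=3,mid=8 → [4,4,4,5,5,5,5,5,5,5,5]
A[mid]=5=5: mid=9
A[mid]=5=5: mid=10
A[mid]=5=5: mid=11
end: lo=3, hi=10; A = [4,4,4,5,5,5,5,5,5,5,5]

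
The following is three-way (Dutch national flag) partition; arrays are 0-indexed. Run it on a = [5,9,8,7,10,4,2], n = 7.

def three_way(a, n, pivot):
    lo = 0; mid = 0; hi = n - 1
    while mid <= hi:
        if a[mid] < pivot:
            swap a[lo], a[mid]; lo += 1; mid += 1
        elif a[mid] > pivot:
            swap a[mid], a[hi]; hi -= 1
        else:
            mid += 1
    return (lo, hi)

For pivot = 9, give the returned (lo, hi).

(5, 5)

lo=0 mid=0 hi=6
5<9: swap(0,0), lo=1 mid=1 ⇒ [5,9,8,7,10,4,2]
9=9: mid=2
8<9: swap(1,2), lo=2 mid=3 ⇒ [5,8,9,7,10,4,2]
7<9: swap(2,3), lo=3 mid=4 ⇒ [5,8,7,9,10,4,2]
10>9: swap(4,6), hi=5 ⇒ [5,8,7,9,2,4,10]
2<9: swap(3,4), lo=4 mid=5 ⇒ [5,8,7,2,9,4,10]
4<9: swap(4,5), lo=5 mid=6 ⇒ [5,8,7,2,4,9,10]
done. lo=5 hi=5; a=[5,8,7,2,4,9,10]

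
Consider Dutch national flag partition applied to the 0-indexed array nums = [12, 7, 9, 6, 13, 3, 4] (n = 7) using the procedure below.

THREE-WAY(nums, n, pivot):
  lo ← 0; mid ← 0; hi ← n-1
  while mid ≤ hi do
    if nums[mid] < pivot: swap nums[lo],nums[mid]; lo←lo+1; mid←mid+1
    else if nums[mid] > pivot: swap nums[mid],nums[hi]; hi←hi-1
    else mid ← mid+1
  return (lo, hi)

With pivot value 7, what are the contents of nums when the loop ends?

lo=0 mid=0 hi=6
12>7: swap(0,6), hi=5 ⇒ [4, 7, 9, 6, 13, 3, 12]
4<7: swap(0,0), lo=1 mid=1 ⇒ [4, 7, 9, 6, 13, 3, 12]
7=7: mid=2
9>7: swap(2,5), hi=4 ⇒ [4, 7, 3, 6, 13, 9, 12]
3<7: swap(1,2), lo=2 mid=3 ⇒ [4, 3, 7, 6, 13, 9, 12]
6<7: swap(2,3), lo=3 mid=4 ⇒ [4, 3, 6, 7, 13, 9, 12]
13>7: swap(4,4), hi=3 ⇒ [4, 3, 6, 7, 13, 9, 12]
done. lo=3 hi=3; nums=[4, 3, 6, 7, 13, 9, 12]

[4, 3, 6, 7, 13, 9, 12]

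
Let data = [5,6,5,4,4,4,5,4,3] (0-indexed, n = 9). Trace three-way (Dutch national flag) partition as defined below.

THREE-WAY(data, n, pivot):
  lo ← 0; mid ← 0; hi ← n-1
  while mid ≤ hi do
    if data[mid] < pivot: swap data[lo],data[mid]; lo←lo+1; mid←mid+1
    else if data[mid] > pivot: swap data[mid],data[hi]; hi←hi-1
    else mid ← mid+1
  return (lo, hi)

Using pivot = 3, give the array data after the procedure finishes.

pivot = 3; lo=0, mid=0, hi=8
data[mid]=5>3: swap data[0],data[8]; hi=7 → [3,6,5,4,4,4,5,4,5]
data[mid]=3=3: mid=1
data[mid]=6>3: swap data[1],data[7]; hi=6 → [3,4,5,4,4,4,5,6,5]
data[mid]=4>3: swap data[1],data[6]; hi=5 → [3,5,5,4,4,4,4,6,5]
data[mid]=5>3: swap data[1],data[5]; hi=4 → [3,4,5,4,4,5,4,6,5]
data[mid]=4>3: swap data[1],data[4]; hi=3 → [3,4,5,4,4,5,4,6,5]
data[mid]=4>3: swap data[1],data[3]; hi=2 → [3,4,5,4,4,5,4,6,5]
data[mid]=4>3: swap data[1],data[2]; hi=1 → [3,5,4,4,4,5,4,6,5]
data[mid]=5>3: swap data[1],data[1]; hi=0 → [3,5,4,4,4,5,4,6,5]
end: lo=0, hi=0; data = [3,5,4,4,4,5,4,6,5]

[3,5,4,4,4,5,4,6,5]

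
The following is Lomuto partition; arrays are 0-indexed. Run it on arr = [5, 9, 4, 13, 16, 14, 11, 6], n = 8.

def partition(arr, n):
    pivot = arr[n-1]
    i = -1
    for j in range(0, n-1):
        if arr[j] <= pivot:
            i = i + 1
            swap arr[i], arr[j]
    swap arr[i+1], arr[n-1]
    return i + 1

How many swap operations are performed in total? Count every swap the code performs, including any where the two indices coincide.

pivot=6, i=-1
j=0: 5≤6, i=0, swap(0,0) ⇒ [5, 9, 4, 13, 16, 14, 11, 6]
j=1: 9>6, skip
j=2: 4≤6, i=1, swap(1,2) ⇒ [5, 4, 9, 13, 16, 14, 11, 6]
j=3: 13>6, skip
j=4: 16>6, skip
j=5: 14>6, skip
j=6: 11>6, skip
swap(2,7) ⇒ [5, 4, 6, 13, 16, 14, 11, 9]; return 2

3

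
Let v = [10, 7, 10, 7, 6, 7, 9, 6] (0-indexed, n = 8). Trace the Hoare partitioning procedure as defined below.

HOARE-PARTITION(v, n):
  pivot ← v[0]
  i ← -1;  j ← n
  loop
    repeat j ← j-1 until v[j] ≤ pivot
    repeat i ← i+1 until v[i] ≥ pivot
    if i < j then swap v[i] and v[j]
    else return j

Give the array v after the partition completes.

pivot = v[0] = 10; i = -1, j = 8
j→7 (v[7]=6≤10), i→0 (v[0]=10≥10); i<j, swap → [6, 7, 10, 7, 6, 7, 9, 10]
j→6 (v[6]=9≤10), i→2 (v[2]=10≥10); i<j, swap → [6, 7, 9, 7, 6, 7, 10, 10]
j→5, i→6; i≥j, return j=5. v = [6, 7, 9, 7, 6, 7, 10, 10]

[6, 7, 9, 7, 6, 7, 10, 10]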